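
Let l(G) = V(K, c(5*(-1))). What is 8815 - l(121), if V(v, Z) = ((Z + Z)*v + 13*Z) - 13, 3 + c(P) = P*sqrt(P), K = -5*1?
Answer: 8837 + 15*I*sqrt(5) ≈ 8837.0 + 33.541*I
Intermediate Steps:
K = -5
c(P) = -3 + P**(3/2) (c(P) = -3 + P*sqrt(P) = -3 + P**(3/2))
V(v, Z) = -13 + 13*Z + 2*Z*v (V(v, Z) = ((2*Z)*v + 13*Z) - 13 = (2*Z*v + 13*Z) - 13 = (13*Z + 2*Z*v) - 13 = -13 + 13*Z + 2*Z*v)
l(G) = -22 - 15*I*sqrt(5) (l(G) = -13 + 13*(-3 + (5*(-1))**(3/2)) + 2*(-3 + (5*(-1))**(3/2))*(-5) = -13 + 13*(-3 + (-5)**(3/2)) + 2*(-3 + (-5)**(3/2))*(-5) = -13 + 13*(-3 - 5*I*sqrt(5)) + 2*(-3 - 5*I*sqrt(5))*(-5) = -13 + (-39 - 65*I*sqrt(5)) + (30 + 50*I*sqrt(5)) = -22 - 15*I*sqrt(5))
8815 - l(121) = 8815 - (-22 - 15*I*sqrt(5)) = 8815 + (22 + 15*I*sqrt(5)) = 8837 + 15*I*sqrt(5)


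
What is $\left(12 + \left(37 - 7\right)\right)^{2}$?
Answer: $1764$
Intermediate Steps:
$\left(12 + \left(37 - 7\right)\right)^{2} = \left(12 + 30\right)^{2} = 42^{2} = 1764$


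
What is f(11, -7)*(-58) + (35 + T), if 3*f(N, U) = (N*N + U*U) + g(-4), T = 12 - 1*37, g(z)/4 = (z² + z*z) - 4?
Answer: -5442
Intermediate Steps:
g(z) = -16 + 8*z² (g(z) = 4*((z² + z*z) - 4) = 4*((z² + z²) - 4) = 4*(2*z² - 4) = 4*(-4 + 2*z²) = -16 + 8*z²)
T = -25 (T = 12 - 37 = -25)
f(N, U) = 112/3 + N²/3 + U²/3 (f(N, U) = ((N*N + U*U) + (-16 + 8*(-4)²))/3 = ((N² + U²) + (-16 + 8*16))/3 = ((N² + U²) + (-16 + 128))/3 = ((N² + U²) + 112)/3 = (112 + N² + U²)/3 = 112/3 + N²/3 + U²/3)
f(11, -7)*(-58) + (35 + T) = (112/3 + (⅓)*11² + (⅓)*(-7)²)*(-58) + (35 - 25) = (112/3 + (⅓)*121 + (⅓)*49)*(-58) + 10 = (112/3 + 121/3 + 49/3)*(-58) + 10 = 94*(-58) + 10 = -5452 + 10 = -5442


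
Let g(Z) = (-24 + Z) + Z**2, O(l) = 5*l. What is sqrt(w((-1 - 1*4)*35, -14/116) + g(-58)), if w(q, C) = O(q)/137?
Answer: sqrt(61479983)/137 ≈ 57.233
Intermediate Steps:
g(Z) = -24 + Z + Z**2
w(q, C) = 5*q/137 (w(q, C) = (5*q)/137 = (5*q)*(1/137) = 5*q/137)
sqrt(w((-1 - 1*4)*35, -14/116) + g(-58)) = sqrt(5*((-1 - 1*4)*35)/137 + (-24 - 58 + (-58)**2)) = sqrt(5*((-1 - 4)*35)/137 + (-24 - 58 + 3364)) = sqrt(5*(-5*35)/137 + 3282) = sqrt((5/137)*(-175) + 3282) = sqrt(-875/137 + 3282) = sqrt(448759/137) = sqrt(61479983)/137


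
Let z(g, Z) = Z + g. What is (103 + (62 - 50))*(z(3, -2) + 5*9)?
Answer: 5290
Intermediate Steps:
(103 + (62 - 50))*(z(3, -2) + 5*9) = (103 + (62 - 50))*((-2 + 3) + 5*9) = (103 + 12)*(1 + 45) = 115*46 = 5290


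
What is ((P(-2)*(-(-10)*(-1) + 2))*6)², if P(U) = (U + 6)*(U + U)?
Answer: 589824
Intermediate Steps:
P(U) = 2*U*(6 + U) (P(U) = (6 + U)*(2*U) = 2*U*(6 + U))
((P(-2)*(-(-10)*(-1) + 2))*6)² = (((2*(-2)*(6 - 2))*(-(-10)*(-1) + 2))*6)² = (((2*(-2)*4)*(-5*2 + 2))*6)² = (-16*(-10 + 2)*6)² = (-16*(-8)*6)² = (128*6)² = 768² = 589824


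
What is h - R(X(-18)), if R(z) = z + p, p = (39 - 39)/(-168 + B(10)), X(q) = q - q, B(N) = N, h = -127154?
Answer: -127154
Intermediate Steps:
X(q) = 0
p = 0 (p = (39 - 39)/(-168 + 10) = 0/(-158) = 0*(-1/158) = 0)
R(z) = z (R(z) = z + 0 = z)
h - R(X(-18)) = -127154 - 1*0 = -127154 + 0 = -127154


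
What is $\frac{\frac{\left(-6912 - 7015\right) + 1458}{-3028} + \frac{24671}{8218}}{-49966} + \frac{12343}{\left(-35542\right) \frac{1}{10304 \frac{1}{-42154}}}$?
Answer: $\frac{2819067707608501753}{33265129471847137592} \approx 0.084745$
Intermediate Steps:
$\frac{\frac{\left(-6912 - 7015\right) + 1458}{-3028} + \frac{24671}{8218}}{-49966} + \frac{12343}{\left(-35542\right) \frac{1}{10304 \frac{1}{-42154}}} = \left(\left(-13927 + 1458\right) \left(- \frac{1}{3028}\right) + 24671 \cdot \frac{1}{8218}\right) \left(- \frac{1}{49966}\right) + \frac{12343}{\left(-35542\right) \frac{1}{10304 \left(- \frac{1}{42154}\right)}} = \left(\left(-12469\right) \left(- \frac{1}{3028}\right) + \frac{24671}{8218}\right) \left(- \frac{1}{49966}\right) + \frac{12343}{\left(-35542\right) \frac{1}{- \frac{736}{3011}}} = \left(\frac{12469}{3028} + \frac{24671}{8218}\right) \left(- \frac{1}{49966}\right) + \frac{12343}{\left(-35542\right) \left(- \frac{3011}{736}\right)} = \frac{88587015}{12442052} \left(- \frac{1}{49966}\right) + \frac{12343}{\frac{53508481}{368}} = - \frac{88587015}{621679570232} + 12343 \cdot \frac{368}{53508481} = - \frac{88587015}{621679570232} + \frac{4542224}{53508481} = \frac{2819067707608501753}{33265129471847137592}$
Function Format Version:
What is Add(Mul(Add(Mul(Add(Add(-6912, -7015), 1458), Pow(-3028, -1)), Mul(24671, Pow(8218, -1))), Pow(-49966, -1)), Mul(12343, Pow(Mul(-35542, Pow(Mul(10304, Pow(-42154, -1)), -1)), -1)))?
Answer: Rational(2819067707608501753, 33265129471847137592) ≈ 0.084745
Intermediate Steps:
Add(Mul(Add(Mul(Add(Add(-6912, -7015), 1458), Pow(-3028, -1)), Mul(24671, Pow(8218, -1))), Pow(-49966, -1)), Mul(12343, Pow(Mul(-35542, Pow(Mul(10304, Pow(-42154, -1)), -1)), -1))) = Add(Mul(Add(Mul(Add(-13927, 1458), Rational(-1, 3028)), Mul(24671, Rational(1, 8218))), Rational(-1, 49966)), Mul(12343, Pow(Mul(-35542, Pow(Mul(10304, Rational(-1, 42154)), -1)), -1))) = Add(Mul(Add(Mul(-12469, Rational(-1, 3028)), Rational(24671, 8218)), Rational(-1, 49966)), Mul(12343, Pow(Mul(-35542, Pow(Rational(-736, 3011), -1)), -1))) = Add(Mul(Add(Rational(12469, 3028), Rational(24671, 8218)), Rational(-1, 49966)), Mul(12343, Pow(Mul(-35542, Rational(-3011, 736)), -1))) = Add(Mul(Rational(88587015, 12442052), Rational(-1, 49966)), Mul(12343, Pow(Rational(53508481, 368), -1))) = Add(Rational(-88587015, 621679570232), Mul(12343, Rational(368, 53508481))) = Add(Rational(-88587015, 621679570232), Rational(4542224, 53508481)) = Rational(2819067707608501753, 33265129471847137592)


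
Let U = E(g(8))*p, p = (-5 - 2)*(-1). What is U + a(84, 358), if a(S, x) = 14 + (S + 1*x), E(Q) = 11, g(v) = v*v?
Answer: 533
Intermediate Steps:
g(v) = v²
p = 7 (p = -7*(-1) = 7)
a(S, x) = 14 + S + x (a(S, x) = 14 + (S + x) = 14 + S + x)
U = 77 (U = 11*7 = 77)
U + a(84, 358) = 77 + (14 + 84 + 358) = 77 + 456 = 533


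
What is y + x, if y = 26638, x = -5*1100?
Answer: 21138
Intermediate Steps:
x = -5500
y + x = 26638 - 5500 = 21138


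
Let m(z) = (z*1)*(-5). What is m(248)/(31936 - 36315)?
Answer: 1240/4379 ≈ 0.28317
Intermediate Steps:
m(z) = -5*z (m(z) = z*(-5) = -5*z)
m(248)/(31936 - 36315) = (-5*248)/(31936 - 36315) = -1240/(-4379) = -1240*(-1/4379) = 1240/4379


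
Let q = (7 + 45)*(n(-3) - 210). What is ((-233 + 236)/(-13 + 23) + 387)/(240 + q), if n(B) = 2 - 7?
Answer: -3873/109400 ≈ -0.035402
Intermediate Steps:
n(B) = -5
q = -11180 (q = (7 + 45)*(-5 - 210) = 52*(-215) = -11180)
((-233 + 236)/(-13 + 23) + 387)/(240 + q) = ((-233 + 236)/(-13 + 23) + 387)/(240 - 11180) = (3/10 + 387)/(-10940) = (3*(⅒) + 387)*(-1/10940) = (3/10 + 387)*(-1/10940) = (3873/10)*(-1/10940) = -3873/109400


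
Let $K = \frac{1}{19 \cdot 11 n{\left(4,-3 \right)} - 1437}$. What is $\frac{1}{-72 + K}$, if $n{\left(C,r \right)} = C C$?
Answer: $- \frac{1907}{137303} \approx -0.013889$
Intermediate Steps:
$n{\left(C,r \right)} = C^{2}$
$K = \frac{1}{1907}$ ($K = \frac{1}{19 \cdot 11 \cdot 4^{2} - 1437} = \frac{1}{209 \cdot 16 - 1437} = \frac{1}{3344 - 1437} = \frac{1}{1907} \approx 0.00052438$)
$\frac{1}{-72 + K} = \frac{1}{-72 + \frac{1}{1907}} = \frac{1}{- \frac{137303}{1907}} = - \frac{1907}{137303}$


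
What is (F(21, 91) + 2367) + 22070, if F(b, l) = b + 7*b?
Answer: 24605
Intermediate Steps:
F(b, l) = 8*b
(F(21, 91) + 2367) + 22070 = (8*21 + 2367) + 22070 = (168 + 2367) + 22070 = 2535 + 22070 = 24605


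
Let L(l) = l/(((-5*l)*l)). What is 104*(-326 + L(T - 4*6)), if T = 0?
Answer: -508547/15 ≈ -33903.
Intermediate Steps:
L(l) = -1/(5*l) (L(l) = l/((-5*l²)) = l*(-1/(5*l²)) = -1/(5*l))
104*(-326 + L(T - 4*6)) = 104*(-326 - 1/(5*(0 - 4*6))) = 104*(-326 - 1/(5*(0 - 24))) = 104*(-326 - ⅕/(-24)) = 104*(-326 - ⅕*(-1/24)) = 104*(-326 + 1/120) = 104*(-39119/120) = -508547/15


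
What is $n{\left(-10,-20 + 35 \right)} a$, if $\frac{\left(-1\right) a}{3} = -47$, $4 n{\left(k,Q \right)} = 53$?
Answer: $\frac{7473}{4} \approx 1868.3$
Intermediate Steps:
$n{\left(k,Q \right)} = \frac{53}{4}$ ($n{\left(k,Q \right)} = \frac{1}{4} \cdot 53 = \frac{53}{4}$)
$a = 141$ ($a = \left(-3\right) \left(-47\right) = 141$)
$n{\left(-10,-20 + 35 \right)} a = \frac{53}{4} \cdot 141 = \frac{7473}{4}$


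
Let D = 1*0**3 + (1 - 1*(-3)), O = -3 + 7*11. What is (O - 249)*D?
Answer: -700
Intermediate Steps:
O = 74 (O = -3 + 77 = 74)
D = 4 (D = 1*0 + (1 + 3) = 0 + 4 = 4)
(O - 249)*D = (74 - 249)*4 = -175*4 = -700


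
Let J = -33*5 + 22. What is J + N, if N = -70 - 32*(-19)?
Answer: 395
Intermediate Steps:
N = 538 (N = -70 - 1*(-608) = -70 + 608 = 538)
J = -143 (J = -165 + 22 = -143)
J + N = -143 + 538 = 395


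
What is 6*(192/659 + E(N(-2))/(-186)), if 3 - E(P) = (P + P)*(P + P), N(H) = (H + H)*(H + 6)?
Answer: 708551/20429 ≈ 34.684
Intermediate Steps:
N(H) = 2*H*(6 + H) (N(H) = (2*H)*(6 + H) = 2*H*(6 + H))
E(P) = 3 - 4*P**2 (E(P) = 3 - (P + P)*(P + P) = 3 - 2*P*2*P = 3 - 4*P**2)
6*(192/659 + E(N(-2))/(-186)) = 6*(192/659 + (3 - 4*16*(6 - 2)**2)/(-186)) = 6*(192*(1/659) + (3 - 4*(2*(-2)*4)**2)*(-1/186)) = 6*(192/659 + (3 - 4*(-16)**2)*(-1/186)) = 6*(192/659 + (3 - 4*256)*(-1/186)) = 6*(192/659 + (3 - 1024)*(-1/186)) = 6*(192/659 - 1021*(-1/186)) = 6*(192/659 + 1021/186) = 6*(708551/122574) = 708551/20429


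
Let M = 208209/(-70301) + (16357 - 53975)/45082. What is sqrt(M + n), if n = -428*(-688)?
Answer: sqrt(6110976330321893872366)/144059531 ≈ 542.64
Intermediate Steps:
M = -6015530578/1584654841 (M = 208209*(-1/70301) - 37618*1/45082 = -208209/70301 - 18809/22541 = -6015530578/1584654841 ≈ -3.7961)
n = 294464
sqrt(M + n) = sqrt(-6015530578/1584654841 + 294464) = sqrt(466617787569646/1584654841) = sqrt(6110976330321893872366)/144059531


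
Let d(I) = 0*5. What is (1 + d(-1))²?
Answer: 1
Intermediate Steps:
d(I) = 0
(1 + d(-1))² = (1 + 0)² = 1² = 1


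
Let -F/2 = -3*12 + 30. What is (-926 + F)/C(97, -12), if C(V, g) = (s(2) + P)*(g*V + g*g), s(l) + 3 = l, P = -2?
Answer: -457/1530 ≈ -0.29869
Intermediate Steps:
s(l) = -3 + l
C(V, g) = -3*g**2 - 3*V*g (C(V, g) = ((-3 + 2) - 2)*(g*V + g*g) = (-1 - 2)*(V*g + g**2) = -3*(g**2 + V*g) = -3*g**2 - 3*V*g)
F = 12 (F = -2*(-3*12 + 30) = -2*(-36 + 30) = -2*(-6) = 12)
(-926 + F)/C(97, -12) = (-926 + 12)/((-3*(-12)*(97 - 12))) = -914/((-3*(-12)*85)) = -914/3060 = -914*1/3060 = -457/1530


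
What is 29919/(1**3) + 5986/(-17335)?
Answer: 518639879/17335 ≈ 29919.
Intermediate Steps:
29919/(1**3) + 5986/(-17335) = 29919/1 + 5986*(-1/17335) = 29919*1 - 5986/17335 = 29919 - 5986/17335 = 518639879/17335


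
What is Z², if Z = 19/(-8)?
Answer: 361/64 ≈ 5.6406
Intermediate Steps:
Z = -19/8 (Z = 19*(-⅛) = -19/8 ≈ -2.3750)
Z² = (-19/8)² = 361/64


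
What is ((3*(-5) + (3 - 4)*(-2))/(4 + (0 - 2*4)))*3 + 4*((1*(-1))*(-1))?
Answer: 55/4 ≈ 13.750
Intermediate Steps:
((3*(-5) + (3 - 4)*(-2))/(4 + (0 - 2*4)))*3 + 4*((1*(-1))*(-1)) = ((-15 - 1*(-2))/(4 + (0 - 8)))*3 + 4*(-1*(-1)) = ((-15 + 2)/(4 - 8))*3 + 4*1 = -13/(-4)*3 + 4 = -13*(-¼)*3 + 4 = (13/4)*3 + 4 = 39/4 + 4 = 55/4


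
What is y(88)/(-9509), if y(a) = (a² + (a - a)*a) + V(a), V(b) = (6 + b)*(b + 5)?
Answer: -16486/9509 ≈ -1.7337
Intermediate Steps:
V(b) = (5 + b)*(6 + b) (V(b) = (6 + b)*(5 + b) = (5 + b)*(6 + b))
y(a) = 30 + 2*a² + 11*a (y(a) = (a² + (a - a)*a) + (30 + a² + 11*a) = (a² + 0*a) + (30 + a² + 11*a) = (a² + 0) + (30 + a² + 11*a) = a² + (30 + a² + 11*a) = 30 + 2*a² + 11*a)
y(88)/(-9509) = (30 + 2*88² + 11*88)/(-9509) = (30 + 2*7744 + 968)*(-1/9509) = (30 + 15488 + 968)*(-1/9509) = 16486*(-1/9509) = -16486/9509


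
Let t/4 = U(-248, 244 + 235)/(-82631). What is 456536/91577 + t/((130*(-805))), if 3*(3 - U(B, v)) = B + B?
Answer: 1184345821549874/237569075836365 ≈ 4.9853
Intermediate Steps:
U(B, v) = 3 - 2*B/3 (U(B, v) = 3 - (B + B)/3 = 3 - 2*B/3)
t = -2020/247893 (t = 4*((3 - ⅔*(-248))/(-82631)) = 4*((3 + 496/3)*(-1/82631)) = 4*((505/3)*(-1/82631)) = 4*(-505/247893) = -2020/247893 ≈ -0.0081487)
456536/91577 + t/((130*(-805))) = 456536/91577 - 2020/(247893*(130*(-805))) = 456536*(1/91577) - 2020/247893/(-104650) = 456536/91577 - 2020/247893*(-1/104650) = 456536/91577 + 202/2594200245 = 1184345821549874/237569075836365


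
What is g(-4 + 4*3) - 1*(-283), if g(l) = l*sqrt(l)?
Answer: 283 + 16*sqrt(2) ≈ 305.63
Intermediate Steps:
g(l) = l**(3/2)
g(-4 + 4*3) - 1*(-283) = (-4 + 4*3)**(3/2) - 1*(-283) = (-4 + 12)**(3/2) + 283 = 8**(3/2) + 283 = 16*sqrt(2) + 283 = 283 + 16*sqrt(2)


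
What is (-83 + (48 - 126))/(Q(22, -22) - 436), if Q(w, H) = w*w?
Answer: -161/48 ≈ -3.3542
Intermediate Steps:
Q(w, H) = w²
(-83 + (48 - 126))/(Q(22, -22) - 436) = (-83 + (48 - 126))/(22² - 436) = (-83 - 78)/(484 - 436) = -161/48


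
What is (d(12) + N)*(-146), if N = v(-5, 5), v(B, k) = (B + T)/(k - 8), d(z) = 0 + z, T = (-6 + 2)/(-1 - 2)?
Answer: -17374/9 ≈ -1930.4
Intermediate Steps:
T = 4/3 (T = -4/(-3) = -4*(-⅓) = 4/3 ≈ 1.3333)
d(z) = z
v(B, k) = (4/3 + B)/(-8 + k) (v(B, k) = (B + 4/3)/(k - 8) = (4/3 + B)/(-8 + k))
N = 11/9 (N = (4/3 - 5)/(-8 + 5) = -11/3/(-3) = -⅓*(-11/3) = 11/9 ≈ 1.2222)
(d(12) + N)*(-146) = (12 + 11/9)*(-146) = (119/9)*(-146) = -17374/9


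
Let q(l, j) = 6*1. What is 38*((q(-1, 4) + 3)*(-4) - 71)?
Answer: -4066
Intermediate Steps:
q(l, j) = 6
38*((q(-1, 4) + 3)*(-4) - 71) = 38*((6 + 3)*(-4) - 71) = 38*(9*(-4) - 71) = 38*(-36 - 71) = 38*(-107) = -4066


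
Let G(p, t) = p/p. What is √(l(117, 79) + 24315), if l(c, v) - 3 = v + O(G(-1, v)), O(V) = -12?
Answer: √24385 ≈ 156.16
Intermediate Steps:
G(p, t) = 1
l(c, v) = -9 + v (l(c, v) = 3 + (v - 12) = 3 + (-12 + v) = -9 + v)
√(l(117, 79) + 24315) = √((-9 + 79) + 24315) = √(70 + 24315) = √24385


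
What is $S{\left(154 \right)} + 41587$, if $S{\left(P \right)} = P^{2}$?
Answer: $65303$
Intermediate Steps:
$S{\left(154 \right)} + 41587 = 154^{2} + 41587 = 23716 + 41587 = 65303$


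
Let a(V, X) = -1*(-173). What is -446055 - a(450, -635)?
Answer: -446228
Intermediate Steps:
a(V, X) = 173
-446055 - a(450, -635) = -446055 - 1*173 = -446055 - 173 = -446228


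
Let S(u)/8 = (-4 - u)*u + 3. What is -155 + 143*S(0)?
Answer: 3277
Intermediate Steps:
S(u) = 24 + 8*u*(-4 - u) (S(u) = 8*((-4 - u)*u + 3) = 8*(u*(-4 - u) + 3) = 8*(3 + u*(-4 - u)) = 24 + 8*u*(-4 - u))
-155 + 143*S(0) = -155 + 143*(24 - 32*0 - 8*0**2) = -155 + 143*(24 + 0 - 8*0) = -155 + 143*(24 + 0 + 0) = -155 + 143*24 = -155 + 3432 = 3277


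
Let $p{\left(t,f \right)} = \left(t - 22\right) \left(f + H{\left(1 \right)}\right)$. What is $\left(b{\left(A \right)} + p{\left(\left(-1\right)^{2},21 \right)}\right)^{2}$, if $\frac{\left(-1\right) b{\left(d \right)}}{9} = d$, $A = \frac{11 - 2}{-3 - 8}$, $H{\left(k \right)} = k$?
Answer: $\frac{25010001}{121} \approx 2.0669 \cdot 10^{5}$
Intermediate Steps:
$A = - \frac{9}{11}$ ($A = \frac{9}{-11} = 9 \left(- \frac{1}{11}\right) = - \frac{9}{11} \approx -0.81818$)
$p{\left(t,f \right)} = \left(1 + f\right) \left(-22 + t\right)$ ($p{\left(t,f \right)} = \left(t - 22\right) \left(f + 1\right) = \left(-22 + t\right) \left(1 + f\right) = \left(1 + f\right) \left(-22 + t\right)$)
$b{\left(d \right)} = - 9 d$
$\left(b{\left(A \right)} + p{\left(\left(-1\right)^{2},21 \right)}\right)^{2} = \left(\left(-9\right) \left(- \frac{9}{11}\right) + \left(-22 + \left(-1\right)^{2} - 462 + 21 \left(-1\right)^{2}\right)\right)^{2} = \left(\frac{81}{11} + \left(-22 + 1 - 462 + 21 \cdot 1\right)\right)^{2} = \left(\frac{81}{11} + \left(-22 + 1 - 462 + 21\right)\right)^{2} = \left(\frac{81}{11} - 462\right)^{2} = \left(- \frac{5001}{11}\right)^{2} = \frac{25010001}{121}$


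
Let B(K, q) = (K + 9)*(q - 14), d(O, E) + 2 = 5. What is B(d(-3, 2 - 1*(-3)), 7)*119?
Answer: -9996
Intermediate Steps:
d(O, E) = 3 (d(O, E) = -2 + 5 = 3)
B(K, q) = (-14 + q)*(9 + K) (B(K, q) = (9 + K)*(-14 + q) = (-14 + q)*(9 + K))
B(d(-3, 2 - 1*(-3)), 7)*119 = (-126 - 14*3 + 9*7 + 3*7)*119 = (-126 - 42 + 63 + 21)*119 = -84*119 = -9996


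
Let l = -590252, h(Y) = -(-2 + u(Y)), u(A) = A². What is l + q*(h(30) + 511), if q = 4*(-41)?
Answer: -526784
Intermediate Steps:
q = -164
h(Y) = 2 - Y² (h(Y) = -(-2 + Y²) = 2 - Y²)
l + q*(h(30) + 511) = -590252 - 164*((2 - 1*30²) + 511) = -590252 - 164*((2 - 1*900) + 511) = -590252 - 164*((2 - 900) + 511) = -590252 - 164*(-898 + 511) = -590252 - 164*(-387) = -590252 + 63468 = -526784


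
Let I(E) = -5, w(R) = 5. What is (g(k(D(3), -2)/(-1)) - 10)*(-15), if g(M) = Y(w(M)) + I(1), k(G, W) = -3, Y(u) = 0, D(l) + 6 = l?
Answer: 225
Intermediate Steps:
D(l) = -6 + l
g(M) = -5 (g(M) = 0 - 5 = -5)
(g(k(D(3), -2)/(-1)) - 10)*(-15) = (-5 - 10)*(-15) = -15*(-15) = 225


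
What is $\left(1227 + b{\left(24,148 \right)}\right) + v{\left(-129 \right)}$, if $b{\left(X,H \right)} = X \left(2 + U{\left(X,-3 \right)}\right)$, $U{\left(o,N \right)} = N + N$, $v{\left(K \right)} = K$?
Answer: $1002$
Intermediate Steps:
$U{\left(o,N \right)} = 2 N$
$b{\left(X,H \right)} = - 4 X$ ($b{\left(X,H \right)} = X \left(2 + 2 \left(-3\right)\right) = X \left(2 - 6\right) = X \left(-4\right) = - 4 X$)
$\left(1227 + b{\left(24,148 \right)}\right) + v{\left(-129 \right)} = \left(1227 - 96\right) - 129 = 1131 - 129 = 1002$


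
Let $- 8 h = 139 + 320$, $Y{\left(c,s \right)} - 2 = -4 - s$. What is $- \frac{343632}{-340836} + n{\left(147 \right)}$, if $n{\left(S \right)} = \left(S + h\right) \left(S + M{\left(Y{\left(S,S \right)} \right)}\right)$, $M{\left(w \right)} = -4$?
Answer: $\frac{2912417081}{227224} \approx 12817.0$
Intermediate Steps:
$Y{\left(c,s \right)} = -2 - s$ ($Y{\left(c,s \right)} = 2 - \left(4 + s\right) = -2 - s$)
$h = - \frac{459}{8}$ ($h = - \frac{139 + 320}{8} = \left(- \frac{1}{8}\right) 459 = - \frac{459}{8} \approx -57.375$)
$n{\left(S \right)} = \left(-4 + S\right) \left(- \frac{459}{8} + S\right)$ ($n{\left(S \right)} = \left(S - \frac{459}{8}\right) \left(S - 4\right) = \left(- \frac{459}{8} + S\right) \left(-4 + S\right) = \left(-4 + S\right) \left(- \frac{459}{8} + S\right)$)
$- \frac{343632}{-340836} + n{\left(147 \right)} = - \frac{343632}{-340836} + \left(\frac{459}{2} + 147^{2} - \frac{72177}{8}\right) = \left(-343632\right) \left(- \frac{1}{340836}\right) + \left(\frac{459}{2} + 21609 - \frac{72177}{8}\right) = \frac{28636}{28403} + \frac{102531}{8} = \frac{2912417081}{227224}$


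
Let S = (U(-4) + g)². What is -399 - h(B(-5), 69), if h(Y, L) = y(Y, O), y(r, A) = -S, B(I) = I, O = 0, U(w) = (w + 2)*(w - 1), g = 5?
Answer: -174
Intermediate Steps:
U(w) = (-1 + w)*(2 + w) (U(w) = (2 + w)*(-1 + w) = (-1 + w)*(2 + w))
S = 225 (S = ((-2 - 4 + (-4)²) + 5)² = ((-2 - 4 + 16) + 5)² = (10 + 5)² = 15² = 225)
y(r, A) = -225 (y(r, A) = -1*225 = -225)
h(Y, L) = -225
-399 - h(B(-5), 69) = -399 - 1*(-225) = -399 + 225 = -174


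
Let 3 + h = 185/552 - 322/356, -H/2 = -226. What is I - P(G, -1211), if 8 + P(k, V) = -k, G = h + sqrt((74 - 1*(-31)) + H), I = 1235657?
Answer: 60705574765/49128 + sqrt(557) ≈ 1.2357e+6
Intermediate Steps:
H = 452 (H = -2*(-226) = 452)
h = -175355/49128 (h = -3 + (185/552 - 322/356) = -3 + (185*(1/552) - 322*1/356) = -3 + (185/552 - 161/178) = -3 - 27971/49128 = -175355/49128 ≈ -3.5694)
G = -175355/49128 + sqrt(557) (G = -175355/49128 + sqrt((74 - 1*(-31)) + 452) = -175355/49128 + sqrt((74 + 31) + 452) = -175355/49128 + sqrt(105 + 452) = -175355/49128 + sqrt(557) ≈ 20.031)
P(k, V) = -8 - k
I - P(G, -1211) = 1235657 - (-8 - (-175355/49128 + sqrt(557))) = 1235657 - (-8 + (175355/49128 - sqrt(557))) = 1235657 - (-217669/49128 - sqrt(557)) = 1235657 + (217669/49128 + sqrt(557)) = 60705574765/49128 + sqrt(557)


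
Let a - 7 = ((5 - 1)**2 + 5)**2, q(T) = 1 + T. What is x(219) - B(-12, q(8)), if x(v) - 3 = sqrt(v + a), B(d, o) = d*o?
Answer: 111 + sqrt(667) ≈ 136.83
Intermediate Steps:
a = 448 (a = 7 + ((5 - 1)**2 + 5)**2 = 7 + (4**2 + 5)**2 = 7 + (16 + 5)**2 = 7 + 21**2 = 7 + 441 = 448)
x(v) = 3 + sqrt(448 + v) (x(v) = 3 + sqrt(v + 448) = 3 + sqrt(448 + v))
x(219) - B(-12, q(8)) = (3 + sqrt(448 + 219)) - (-12)*(1 + 8) = (3 + sqrt(667)) - (-12)*9 = (3 + sqrt(667)) - 1*(-108) = (3 + sqrt(667)) + 108 = 111 + sqrt(667)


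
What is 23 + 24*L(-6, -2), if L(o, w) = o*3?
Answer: -409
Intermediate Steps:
L(o, w) = 3*o
23 + 24*L(-6, -2) = 23 + 24*(3*(-6)) = 23 + 24*(-18) = 23 - 432 = -409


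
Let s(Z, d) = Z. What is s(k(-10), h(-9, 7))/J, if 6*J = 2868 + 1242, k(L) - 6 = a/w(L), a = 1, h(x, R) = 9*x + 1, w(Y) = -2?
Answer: 11/1370 ≈ 0.0080292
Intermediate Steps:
h(x, R) = 1 + 9*x
k(L) = 11/2 (k(L) = 6 + 1/(-2) = 6 + 1*(-½) = 6 - ½ = 11/2)
J = 685 (J = (2868 + 1242)/6 = (⅙)*4110 = 685)
s(k(-10), h(-9, 7))/J = (11/2)/685 = (11/2)*(1/685) = 11/1370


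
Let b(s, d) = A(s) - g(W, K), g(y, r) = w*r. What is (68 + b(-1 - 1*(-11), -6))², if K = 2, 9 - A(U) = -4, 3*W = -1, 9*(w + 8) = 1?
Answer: 758641/81 ≈ 9365.9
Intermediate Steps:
w = -71/9 (w = -8 + (⅑)*1 = -8 + ⅑ = -71/9 ≈ -7.8889)
W = -⅓ (W = (⅓)*(-1) = -⅓ ≈ -0.33333)
A(U) = 13 (A(U) = 9 - 1*(-4) = 9 + 4 = 13)
g(y, r) = -71*r/9
b(s, d) = 259/9 (b(s, d) = 13 - (-71)*2/9 = 13 - 1*(-142/9) = 13 + 142/9 = 259/9)
(68 + b(-1 - 1*(-11), -6))² = (68 + 259/9)² = (871/9)² = 758641/81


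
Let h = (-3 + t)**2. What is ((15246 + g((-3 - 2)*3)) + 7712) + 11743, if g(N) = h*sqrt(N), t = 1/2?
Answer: 34701 + 25*I*sqrt(15)/4 ≈ 34701.0 + 24.206*I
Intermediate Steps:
t = 1/2 ≈ 0.50000
h = 25/4 (h = (-3 + 1/2)**2 = (-5/2)**2 = 25/4 ≈ 6.2500)
g(N) = 25*sqrt(N)/4
((15246 + g((-3 - 2)*3)) + 7712) + 11743 = ((15246 + 25*sqrt((-3 - 2)*3)/4) + 7712) + 11743 = ((15246 + 25*sqrt(-5*3)/4) + 7712) + 11743 = ((15246 + 25*sqrt(-15)/4) + 7712) + 11743 = ((15246 + 25*(I*sqrt(15))/4) + 7712) + 11743 = ((15246 + 25*I*sqrt(15)/4) + 7712) + 11743 = (22958 + 25*I*sqrt(15)/4) + 11743 = 34701 + 25*I*sqrt(15)/4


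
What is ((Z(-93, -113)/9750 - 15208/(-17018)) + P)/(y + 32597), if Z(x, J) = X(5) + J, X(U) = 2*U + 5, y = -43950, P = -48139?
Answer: 1996835258566/470938050375 ≈ 4.2401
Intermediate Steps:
X(U) = 5 + 2*U
Z(x, J) = 15 + J (Z(x, J) = (5 + 2*5) + J = (5 + 10) + J = 15 + J)
((Z(-93, -113)/9750 - 15208/(-17018)) + P)/(y + 32597) = (((15 - 113)/9750 - 15208/(-17018)) - 48139)/(-43950 + 32597) = ((-98*1/9750 - 15208*(-1/17018)) - 48139)/(-11353) = ((-49/4875 + 7604/8509) - 48139)*(-1/11353) = (36652559/41481375 - 48139)*(-1/11353) = -1996835258566/41481375*(-1/11353) = 1996835258566/470938050375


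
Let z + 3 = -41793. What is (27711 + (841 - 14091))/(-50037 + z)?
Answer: -14461/91833 ≈ -0.15747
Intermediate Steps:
z = -41796 (z = -3 - 41793 = -41796)
(27711 + (841 - 14091))/(-50037 + z) = (27711 + (841 - 14091))/(-50037 - 41796) = (27711 - 13250)/(-91833) = 14461*(-1/91833) = -14461/91833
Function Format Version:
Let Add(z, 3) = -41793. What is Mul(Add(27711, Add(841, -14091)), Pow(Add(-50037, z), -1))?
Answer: Rational(-14461, 91833) ≈ -0.15747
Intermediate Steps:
z = -41796 (z = Add(-3, -41793) = -41796)
Mul(Add(27711, Add(841, -14091)), Pow(Add(-50037, z), -1)) = Mul(Add(27711, Add(841, -14091)), Pow(Add(-50037, -41796), -1)) = Mul(Add(27711, -13250), Pow(-91833, -1)) = Mul(14461, Rational(-1, 91833)) = Rational(-14461, 91833)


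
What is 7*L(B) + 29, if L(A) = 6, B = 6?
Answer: 71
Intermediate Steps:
7*L(B) + 29 = 7*6 + 29 = 42 + 29 = 71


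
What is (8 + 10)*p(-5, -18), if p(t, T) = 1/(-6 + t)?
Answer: -18/11 ≈ -1.6364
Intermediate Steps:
(8 + 10)*p(-5, -18) = (8 + 10)/(-6 - 5) = 18/(-11) = 18*(-1/11) = -18/11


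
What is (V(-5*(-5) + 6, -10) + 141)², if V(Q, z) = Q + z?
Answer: 26244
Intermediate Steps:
(V(-5*(-5) + 6, -10) + 141)² = (((-5*(-5) + 6) - 10) + 141)² = (((25 + 6) - 10) + 141)² = ((31 - 10) + 141)² = (21 + 141)² = 162² = 26244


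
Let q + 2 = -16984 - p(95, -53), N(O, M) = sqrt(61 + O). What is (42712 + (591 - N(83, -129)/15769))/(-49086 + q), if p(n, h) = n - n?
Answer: -682844995/1041889368 ≈ -0.65539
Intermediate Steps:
p(n, h) = 0
q = -16986 (q = -2 + (-16984 - 1*0) = -2 + (-16984 + 0) = -2 - 16984 = -16986)
(42712 + (591 - N(83, -129)/15769))/(-49086 + q) = (42712 + (591 - sqrt(61 + 83)/15769))/(-49086 - 16986) = (42712 + (591 - sqrt(144)/15769))/(-66072) = (42712 + (591 - 12/15769))*(-1/66072) = (42712 + 9319467/15769)*(-1/66072) = (682844995/15769)*(-1/66072) = -682844995/1041889368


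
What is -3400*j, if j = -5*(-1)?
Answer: -17000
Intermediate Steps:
j = 5
-3400*j = -3400*5 = -17000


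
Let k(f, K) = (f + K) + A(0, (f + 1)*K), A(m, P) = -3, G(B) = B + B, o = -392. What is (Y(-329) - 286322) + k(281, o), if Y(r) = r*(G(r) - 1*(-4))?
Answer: -71270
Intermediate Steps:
G(B) = 2*B
k(f, K) = -3 + K + f (k(f, K) = (f + K) - 3 = (K + f) - 3 = -3 + K + f)
Y(r) = r*(4 + 2*r) (Y(r) = r*(2*r - 1*(-4)) = r*(2*r + 4) = r*(4 + 2*r))
(Y(-329) - 286322) + k(281, o) = (2*(-329)*(2 - 329) - 286322) + (-3 - 392 + 281) = (2*(-329)*(-327) - 286322) - 114 = (215166 - 286322) - 114 = -71156 - 114 = -71270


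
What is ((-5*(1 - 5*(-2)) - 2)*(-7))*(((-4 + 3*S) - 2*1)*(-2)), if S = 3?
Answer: -2394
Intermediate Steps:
((-5*(1 - 5*(-2)) - 2)*(-7))*(((-4 + 3*S) - 2*1)*(-2)) = ((-5*(1 - 5*(-2)) - 2)*(-7))*(((-4 + 3*3) - 2*1)*(-2)) = ((-5*(1 + 10) - 2)*(-7))*(((-4 + 9) - 2)*(-2)) = ((-5*11 - 2)*(-7))*((5 - 2)*(-2)) = ((-55 - 2)*(-7))*(3*(-2)) = -57*(-7)*(-6) = 399*(-6) = -2394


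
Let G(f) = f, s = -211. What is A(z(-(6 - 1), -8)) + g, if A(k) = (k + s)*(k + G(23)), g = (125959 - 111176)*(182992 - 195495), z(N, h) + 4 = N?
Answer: -184834929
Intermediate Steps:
z(N, h) = -4 + N
g = -184831849 (g = 14783*(-12503) = -184831849)
A(k) = (-211 + k)*(23 + k) (A(k) = (k - 211)*(k + 23) = (-211 + k)*(23 + k))
A(z(-(6 - 1), -8)) + g = (-4853 + (-4 - (6 - 1))**2 - 188*(-4 - (6 - 1))) - 184831849 = (-4853 + (-4 - 1*5)**2 - 188*(-4 - 1*5)) - 184831849 = (-4853 + (-4 - 5)**2 - 188*(-4 - 5)) - 184831849 = (-4853 + (-9)**2 - 188*(-9)) - 184831849 = (-4853 + 81 + 1692) - 184831849 = -3080 - 184831849 = -184834929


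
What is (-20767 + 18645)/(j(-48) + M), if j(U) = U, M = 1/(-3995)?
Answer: 8477390/191761 ≈ 44.208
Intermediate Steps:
M = -1/3995 ≈ -0.00025031
(-20767 + 18645)/(j(-48) + M) = (-20767 + 18645)/(-48 - 1/3995) = -2122/(-191761/3995) = -2122*(-3995/191761) = 8477390/191761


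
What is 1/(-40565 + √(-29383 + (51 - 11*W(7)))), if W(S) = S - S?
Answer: -40565/1645548557 - 2*I*√7333/1645548557 ≈ -2.4651e-5 - 1.0408e-7*I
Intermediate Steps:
W(S) = 0
1/(-40565 + √(-29383 + (51 - 11*W(7)))) = 1/(-40565 + √(-29383 + (51 - 11*0))) = 1/(-40565 + √(-29383 + (51 + 0))) = 1/(-40565 + √(-29383 + 51)) = 1/(-40565 + √(-29332)) = 1/(-40565 + 2*I*√7333)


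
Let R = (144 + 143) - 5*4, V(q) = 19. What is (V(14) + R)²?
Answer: 81796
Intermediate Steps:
R = 267 (R = 287 - 20 = 267)
(V(14) + R)² = (19 + 267)² = 286² = 81796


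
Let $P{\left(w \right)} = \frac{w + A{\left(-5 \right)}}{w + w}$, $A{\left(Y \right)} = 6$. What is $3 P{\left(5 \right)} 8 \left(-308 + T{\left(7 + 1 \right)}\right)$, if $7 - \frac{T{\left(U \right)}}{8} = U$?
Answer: $- \frac{41712}{5} \approx -8342.4$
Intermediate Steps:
$P{\left(w \right)} = \frac{6 + w}{2 w}$ ($P{\left(w \right)} = \frac{w + 6}{w + w} = \frac{6 + w}{2 w}$)
$T{\left(U \right)} = 56 - 8 U$
$3 P{\left(5 \right)} 8 \left(-308 + T{\left(7 + 1 \right)}\right) = 3 \frac{6 + 5}{2 \cdot 5} \cdot 8 \left(-308 + \left(56 - 8 \left(7 + 1\right)\right)\right) = 3 \cdot \frac{1}{2} \cdot \frac{1}{5} \cdot 11 \cdot 8 \left(-308 + \left(56 - 64\right)\right) = 3 \cdot \frac{11}{10} \cdot 8 \left(-308 + \left(56 - 64\right)\right) = \frac{33}{10} \cdot 8 \left(-308 - 8\right) = \frac{132}{5} \left(-316\right) = - \frac{41712}{5}$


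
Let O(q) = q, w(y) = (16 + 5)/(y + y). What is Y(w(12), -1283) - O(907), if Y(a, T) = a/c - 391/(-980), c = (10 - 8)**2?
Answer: -7106037/7840 ≈ -906.38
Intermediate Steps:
w(y) = 21/(2*y) (w(y) = 21/((2*y)) = 21*(1/(2*y)) = 21/(2*y))
c = 4 (c = 2**2 = 4)
Y(a, T) = 391/980 + a/4 (Y(a, T) = a/4 - 391/(-980) = a*(1/4) - 391*(-1/980) = a/4 + 391/980 = 391/980 + a/4)
Y(w(12), -1283) - O(907) = (391/980 + ((21/2)/12)/4) - 1*907 = (391/980 + ((21/2)*(1/12))/4) - 907 = (391/980 + (1/4)*(7/8)) - 907 = (391/980 + 7/32) - 907 = 4843/7840 - 907 = -7106037/7840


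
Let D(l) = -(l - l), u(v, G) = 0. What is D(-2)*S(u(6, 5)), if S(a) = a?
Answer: 0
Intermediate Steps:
D(l) = 0 (D(l) = -1*0 = 0)
D(-2)*S(u(6, 5)) = 0*0 = 0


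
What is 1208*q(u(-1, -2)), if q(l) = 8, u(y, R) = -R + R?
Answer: 9664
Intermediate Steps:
u(y, R) = 0
1208*q(u(-1, -2)) = 1208*8 = 9664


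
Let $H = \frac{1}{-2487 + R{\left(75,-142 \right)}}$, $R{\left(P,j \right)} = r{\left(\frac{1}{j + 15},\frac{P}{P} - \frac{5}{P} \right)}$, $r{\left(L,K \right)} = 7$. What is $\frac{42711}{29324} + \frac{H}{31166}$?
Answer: $\frac{825301228789}{566625306080} \approx 1.4565$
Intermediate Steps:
$R{\left(P,j \right)} = 7$
$H = - \frac{1}{2480}$ ($H = \frac{1}{-2487 + 7} = \frac{1}{-2480} = - \frac{1}{2480} \approx -0.00040323$)
$\frac{42711}{29324} + \frac{H}{31166} = \frac{42711}{29324} - \frac{1}{2480 \cdot 31166} = 42711 \cdot \frac{1}{29324} - \frac{1}{77291680} = \frac{42711}{29324} - \frac{1}{77291680} = \frac{825301228789}{566625306080}$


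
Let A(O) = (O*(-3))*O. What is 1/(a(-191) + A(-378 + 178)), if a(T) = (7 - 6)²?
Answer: -1/119999 ≈ -8.3334e-6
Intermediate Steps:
a(T) = 1 (a(T) = 1² = 1)
A(O) = -3*O² (A(O) = (-3*O)*O = -3*O²)
1/(a(-191) + A(-378 + 178)) = 1/(1 - 3*(-378 + 178)²) = 1/(1 - 3*(-200)²) = 1/(1 - 3*40000) = 1/(1 - 120000) = 1/(-119999) = -1/119999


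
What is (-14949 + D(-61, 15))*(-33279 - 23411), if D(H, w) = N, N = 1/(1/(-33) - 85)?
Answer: 1188985645815/1403 ≈ 8.4746e+8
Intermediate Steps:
N = -33/2806 (N = 1/(-1/33 - 85) = 1/(-2806/33) = -33/2806 ≈ -0.011761)
D(H, w) = -33/2806
(-14949 + D(-61, 15))*(-33279 - 23411) = (-14949 - 33/2806)*(-33279 - 23411) = -41946927/2806*(-56690) = 1188985645815/1403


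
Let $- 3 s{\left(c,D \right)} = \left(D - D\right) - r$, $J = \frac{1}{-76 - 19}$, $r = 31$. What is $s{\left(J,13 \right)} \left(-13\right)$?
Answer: $- \frac{403}{3} \approx -134.33$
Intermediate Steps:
$J = - \frac{1}{95}$ ($J = \frac{1}{-95} = - \frac{1}{95} \approx -0.010526$)
$s{\left(c,D \right)} = \frac{31}{3}$ ($s{\left(c,D \right)} = - \frac{\left(D - D\right) - 31}{3} = - \frac{0 - 31}{3} = \left(- \frac{1}{3}\right) \left(-31\right) = \frac{31}{3}$)
$s{\left(J,13 \right)} \left(-13\right) = \frac{31}{3} \left(-13\right) = - \frac{403}{3}$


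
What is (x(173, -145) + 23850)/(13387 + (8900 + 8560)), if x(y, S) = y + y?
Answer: 24196/30847 ≈ 0.78439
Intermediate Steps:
x(y, S) = 2*y
(x(173, -145) + 23850)/(13387 + (8900 + 8560)) = (2*173 + 23850)/(13387 + (8900 + 8560)) = (346 + 23850)/(13387 + 17460) = 24196/30847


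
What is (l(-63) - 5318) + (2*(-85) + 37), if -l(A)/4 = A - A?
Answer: -5451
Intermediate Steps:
l(A) = 0 (l(A) = -4*(A - A) = -4*0 = 0)
(l(-63) - 5318) + (2*(-85) + 37) = (0 - 5318) + (2*(-85) + 37) = -5318 + (-170 + 37) = -5318 - 133 = -5451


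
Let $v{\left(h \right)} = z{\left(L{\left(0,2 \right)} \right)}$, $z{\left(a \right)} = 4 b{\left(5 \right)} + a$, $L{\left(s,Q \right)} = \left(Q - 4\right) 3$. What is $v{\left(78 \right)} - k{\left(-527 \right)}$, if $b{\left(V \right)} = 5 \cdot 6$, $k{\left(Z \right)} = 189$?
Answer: $-75$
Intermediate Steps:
$b{\left(V \right)} = 30$
$L{\left(s,Q \right)} = -12 + 3 Q$ ($L{\left(s,Q \right)} = \left(-4 + Q\right) 3 = -12 + 3 Q$)
$z{\left(a \right)} = 120 + a$ ($z{\left(a \right)} = 4 \cdot 30 + a = 120 + a$)
$v{\left(h \right)} = 114$ ($v{\left(h \right)} = 120 + \left(-12 + 3 \cdot 2\right) = 120 + \left(-12 + 6\right) = 120 - 6 = 114$)
$v{\left(78 \right)} - k{\left(-527 \right)} = 114 - 189 = -75$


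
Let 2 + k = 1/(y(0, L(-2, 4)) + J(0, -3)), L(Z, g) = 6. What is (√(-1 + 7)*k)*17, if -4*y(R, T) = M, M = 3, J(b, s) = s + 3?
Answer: -170*√6/3 ≈ -138.80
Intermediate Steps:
J(b, s) = 3 + s
y(R, T) = -¾ (y(R, T) = -¼*3 = -¾)
k = -10/3 (k = -2 + 1/(-¾ + (3 - 3)) = -2 + 1/(-¾ + 0) = -2 + 1/(-¾) = -2 - 4/3 = -10/3 ≈ -3.3333)
(√(-1 + 7)*k)*17 = (√(-1 + 7)*(-10/3))*17 = (√6*(-10/3))*17 = -10*√6/3*17 = -170*√6/3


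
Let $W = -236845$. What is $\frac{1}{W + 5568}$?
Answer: $- \frac{1}{231277} \approx -4.3238 \cdot 10^{-6}$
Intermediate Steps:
$\frac{1}{W + 5568} = \frac{1}{-236845 + 5568} = \frac{1}{-231277} = - \frac{1}{231277}$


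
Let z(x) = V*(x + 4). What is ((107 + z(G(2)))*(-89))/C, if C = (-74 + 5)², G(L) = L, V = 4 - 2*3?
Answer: -8455/4761 ≈ -1.7759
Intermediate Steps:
V = -2 (V = 4 - 6 = -2)
z(x) = -8 - 2*x (z(x) = -2*(x + 4) = -2*(4 + x) = -8 - 2*x)
C = 4761 (C = (-69)² = 4761)
((107 + z(G(2)))*(-89))/C = ((107 + (-8 - 2*2))*(-89))/4761 = ((107 + (-8 - 4))*(-89))*(1/4761) = ((107 - 12)*(-89))*(1/4761) = (95*(-89))*(1/4761) = -8455*1/4761 = -8455/4761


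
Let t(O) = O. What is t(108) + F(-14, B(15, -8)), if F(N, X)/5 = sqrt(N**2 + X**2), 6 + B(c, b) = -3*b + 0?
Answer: 108 + 10*sqrt(130) ≈ 222.02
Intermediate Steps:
B(c, b) = -6 - 3*b (B(c, b) = -6 + (-3*b + 0) = -6 - 3*b)
F(N, X) = 5*sqrt(N**2 + X**2)
t(108) + F(-14, B(15, -8)) = 108 + 5*sqrt((-14)**2 + (-6 - 3*(-8))**2) = 108 + 5*sqrt(196 + (-6 + 24)**2) = 108 + 5*sqrt(196 + 18**2) = 108 + 5*sqrt(196 + 324) = 108 + 5*sqrt(520) = 108 + 5*(2*sqrt(130)) = 108 + 10*sqrt(130)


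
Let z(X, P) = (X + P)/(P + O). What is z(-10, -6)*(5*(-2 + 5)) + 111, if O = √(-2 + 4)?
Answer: 2607/17 + 120*√2/17 ≈ 163.34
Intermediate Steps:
O = √2 ≈ 1.4142
z(X, P) = (P + X)/(P + √2) (z(X, P) = (X + P)/(P + √2) = (P + X)/(P + √2))
z(-10, -6)*(5*(-2 + 5)) + 111 = ((-6 - 10)/(-6 + √2))*(5*(-2 + 5)) + 111 = (-16/(-6 + √2))*(5*3) + 111 = -16/(-6 + √2)*15 + 111 = -240/(-6 + √2) + 111 = 111 - 240/(-6 + √2)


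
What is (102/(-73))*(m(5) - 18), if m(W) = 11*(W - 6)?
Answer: 2958/73 ≈ 40.521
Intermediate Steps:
m(W) = -66 + 11*W (m(W) = 11*(-6 + W) = -66 + 11*W)
(102/(-73))*(m(5) - 18) = (102/(-73))*((-66 + 11*5) - 18) = (102*(-1/73))*((-66 + 55) - 18) = -102*(-11 - 18)/73 = -102/73*(-29) = 2958/73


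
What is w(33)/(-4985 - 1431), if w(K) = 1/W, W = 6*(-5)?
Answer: 1/192480 ≈ 5.1953e-6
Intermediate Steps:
W = -30
w(K) = -1/30 (w(K) = 1/(-30) = -1/30)
w(33)/(-4985 - 1431) = -1/(30*(-4985 - 1431)) = -1/30/(-6416) = -1/30*(-1/6416) = 1/192480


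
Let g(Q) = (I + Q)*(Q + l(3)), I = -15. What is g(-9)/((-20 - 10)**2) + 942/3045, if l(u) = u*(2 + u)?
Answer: 758/5075 ≈ 0.14936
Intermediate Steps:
g(Q) = (-15 + Q)*(15 + Q) (g(Q) = (-15 + Q)*(Q + 3*(2 + 3)) = (-15 + Q)*(Q + 3*5) = (-15 + Q)*(Q + 15) = (-15 + Q)*(15 + Q))
g(-9)/((-20 - 10)**2) + 942/3045 = (-225 + (-9)**2)/((-20 - 10)**2) + 942/3045 = (-225 + 81)/((-30)**2) + 942*(1/3045) = -144/900 + 314/1015 = -144*1/900 + 314/1015 = -4/25 + 314/1015 = 758/5075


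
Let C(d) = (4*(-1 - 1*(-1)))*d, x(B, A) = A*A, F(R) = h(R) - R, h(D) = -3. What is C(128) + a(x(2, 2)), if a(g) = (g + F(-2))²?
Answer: 9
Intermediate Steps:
F(R) = -3 - R
x(B, A) = A²
C(d) = 0 (C(d) = (4*(-1 + 1))*d = (4*0)*d = 0*d = 0)
a(g) = (-1 + g)² (a(g) = (g + (-3 - 1*(-2)))² = (g + (-3 + 2))² = (g - 1)² = (-1 + g)²)
C(128) + a(x(2, 2)) = 0 + (-1 + 2²)² = 0 + (-1 + 4)² = 0 + 3² = 0 + 9 = 9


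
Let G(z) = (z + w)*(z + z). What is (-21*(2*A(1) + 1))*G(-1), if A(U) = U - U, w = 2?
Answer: 42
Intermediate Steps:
A(U) = 0
G(z) = 2*z*(2 + z) (G(z) = (z + 2)*(z + z) = (2 + z)*(2*z) = 2*z*(2 + z))
(-21*(2*A(1) + 1))*G(-1) = (-21*(2*0 + 1))*(2*(-1)*(2 - 1)) = (-21*(0 + 1))*(2*(-1)*1) = -21*1*(-2) = -21*(-2) = 42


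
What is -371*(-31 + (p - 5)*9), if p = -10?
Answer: 61586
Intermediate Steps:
-371*(-31 + (p - 5)*9) = -371*(-31 + (-10 - 5)*9) = -371*(-31 - 15*9) = -371*(-31 - 135) = -371*(-166) = 61586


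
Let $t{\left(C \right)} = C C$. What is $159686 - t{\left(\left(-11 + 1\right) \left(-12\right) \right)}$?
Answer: $145286$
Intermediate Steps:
$t{\left(C \right)} = C^{2}$
$159686 - t{\left(\left(-11 + 1\right) \left(-12\right) \right)} = 159686 - \left(\left(-11 + 1\right) \left(-12\right)\right)^{2} = 159686 - \left(\left(-10\right) \left(-12\right)\right)^{2} = 159686 - 120^{2} = 159686 - 14400 = 145286$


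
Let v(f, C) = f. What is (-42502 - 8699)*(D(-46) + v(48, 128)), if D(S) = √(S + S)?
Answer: -2457648 - 102402*I*√23 ≈ -2.4576e+6 - 4.911e+5*I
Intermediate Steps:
D(S) = √2*√S (D(S) = √(2*S) = √2*√S)
(-42502 - 8699)*(D(-46) + v(48, 128)) = (-42502 - 8699)*(√2*√(-46) + 48) = -51201*(√2*(I*√46) + 48) = -51201*(2*I*√23 + 48) = -51201*(48 + 2*I*√23) = -2457648 - 102402*I*√23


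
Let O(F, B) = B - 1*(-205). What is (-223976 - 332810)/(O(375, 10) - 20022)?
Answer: 556786/19807 ≈ 28.111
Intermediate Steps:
O(F, B) = 205 + B (O(F, B) = B + 205 = 205 + B)
(-223976 - 332810)/(O(375, 10) - 20022) = (-223976 - 332810)/((205 + 10) - 20022) = -556786/(215 - 20022) = -556786/(-19807) = -556786*(-1/19807) = 556786/19807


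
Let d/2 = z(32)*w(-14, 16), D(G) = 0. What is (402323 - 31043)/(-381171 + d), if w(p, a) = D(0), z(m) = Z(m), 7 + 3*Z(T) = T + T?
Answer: -17680/18151 ≈ -0.97405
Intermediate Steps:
Z(T) = -7/3 + 2*T/3 (Z(T) = -7/3 + (T + T)/3 = -7/3 + (2*T)/3 = -7/3 + 2*T/3)
z(m) = -7/3 + 2*m/3
w(p, a) = 0
d = 0 (d = 2*((-7/3 + (⅔)*32)*0) = 2*((-7/3 + 64/3)*0) = 2*(19*0) = 2*0 = 0)
(402323 - 31043)/(-381171 + d) = (402323 - 31043)/(-381171 + 0) = 371280/(-381171) = 371280*(-1/381171) = -17680/18151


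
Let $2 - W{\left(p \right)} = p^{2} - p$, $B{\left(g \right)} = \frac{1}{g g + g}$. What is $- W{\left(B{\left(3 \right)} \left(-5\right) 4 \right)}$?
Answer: $\frac{22}{9} \approx 2.4444$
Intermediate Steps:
$B{\left(g \right)} = \frac{1}{g + g^{2}}$ ($B{\left(g \right)} = \frac{1}{g^{2} + g} = \frac{1}{g + g^{2}}$)
$W{\left(p \right)} = 2 + p - p^{2}$ ($W{\left(p \right)} = 2 - \left(p^{2} - p\right) = 2 + p - p^{2}$)
$- W{\left(B{\left(3 \right)} \left(-5\right) 4 \right)} = - (2 + \frac{1}{3 \left(1 + 3\right)} \left(-5\right) 4 - \left(\frac{1}{3 \left(1 + 3\right)} \left(-5\right) 4\right)^{2}) = - (2 + \frac{1}{3 \cdot 4} \left(-5\right) 4 - \left(\frac{1}{3 \cdot 4} \left(-5\right) 4\right)^{2}) = - (2 + \frac{1}{3} \cdot \frac{1}{4} \left(-5\right) 4 - \left(\frac{1}{3} \cdot \frac{1}{4} \left(-5\right) 4\right)^{2}) = - (2 + \frac{1}{12} \left(-5\right) 4 - \left(\frac{1}{12} \left(-5\right) 4\right)^{2}) = - (2 - \frac{5}{3} - \left(\left(- \frac{5}{12}\right) 4\right)^{2}) = - (2 - \frac{5}{3} - \left(- \frac{5}{3}\right)^{2}) = - (2 - \frac{5}{3} - \frac{25}{9}) = \left(-1\right) \left(- \frac{22}{9}\right) = \frac{22}{9}$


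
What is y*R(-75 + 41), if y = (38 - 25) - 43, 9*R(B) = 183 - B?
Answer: -2170/3 ≈ -723.33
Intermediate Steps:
R(B) = 61/3 - B/9 (R(B) = (183 - B)/9 = 61/3 - B/9)
y = -30 (y = 13 - 43 = -30)
y*R(-75 + 41) = -30*(61/3 - (-75 + 41)/9) = -30*(61/3 - 1/9*(-34)) = -30*(61/3 + 34/9) = -30*217/9 = -2170/3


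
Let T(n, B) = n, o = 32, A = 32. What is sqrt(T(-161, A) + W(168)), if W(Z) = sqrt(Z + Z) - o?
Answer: sqrt(-193 + 4*sqrt(21)) ≈ 13.216*I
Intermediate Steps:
W(Z) = -32 + sqrt(2)*sqrt(Z) (W(Z) = sqrt(Z + Z) - 1*32 = sqrt(2*Z) - 32 = sqrt(2)*sqrt(Z) - 32 = -32 + sqrt(2)*sqrt(Z))
sqrt(T(-161, A) + W(168)) = sqrt(-161 + (-32 + sqrt(2)*sqrt(168))) = sqrt(-161 + (-32 + sqrt(2)*(2*sqrt(42)))) = sqrt(-161 + (-32 + 4*sqrt(21))) = sqrt(-193 + 4*sqrt(21))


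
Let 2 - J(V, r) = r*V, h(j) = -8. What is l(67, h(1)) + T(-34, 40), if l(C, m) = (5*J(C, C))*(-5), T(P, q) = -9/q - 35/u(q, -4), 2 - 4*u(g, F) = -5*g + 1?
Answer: 901879591/8040 ≈ 1.1217e+5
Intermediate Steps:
J(V, r) = 2 - V*r (J(V, r) = 2 - r*V = 2 - V*r)
u(g, F) = ¼ + 5*g/4 (u(g, F) = ½ - (-5*g + 1)/4 = ½ - (1 - 5*g)/4 = ½ + (-¼ + 5*g/4) = ¼ + 5*g/4)
T(P, q) = -35/(¼ + 5*q/4) - 9/q (T(P, q) = -9/q - 35/(¼ + 5*q/4) = -35/(¼ + 5*q/4) - 9/q)
l(C, m) = -50 + 25*C² (l(C, m) = (5*(2 - C*C))*(-5) = (5*(2 - C²))*(-5) = (10 - 5*C²)*(-5) = -50 + 25*C²)
l(67, h(1)) + T(-34, 40) = (-50 + 25*67²) + (-9 - 185*40)/(40*(1 + 5*40)) = (-50 + 25*4489) + (-9 - 7400)/(40*(1 + 200)) = (-50 + 112225) + (1/40)*(-7409)/201 = 112175 + (1/40)*(1/201)*(-7409) = 112175 - 7409/8040 = 901879591/8040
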